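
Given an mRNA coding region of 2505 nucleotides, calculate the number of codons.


codons = nucleotides / 3
codons = 2505 / 3 = 835

835


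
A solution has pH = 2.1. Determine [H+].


[H+] = 10^(-pH)
[H+] = 10^(-2.1)
[H+] = 0.0079 M

0.0079 M


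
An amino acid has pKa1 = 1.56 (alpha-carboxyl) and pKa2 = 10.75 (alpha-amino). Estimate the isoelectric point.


pI = (pKa1 + pKa2) / 2
pI = (1.56 + 10.75) / 2
pI = 6.155

6.155


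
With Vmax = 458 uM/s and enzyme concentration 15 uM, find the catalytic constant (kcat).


kcat = Vmax / [E]t
kcat = 458 / 15
kcat = 30.5333 s^-1

30.5333 s^-1


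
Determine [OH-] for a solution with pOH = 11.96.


[OH-] = 10^(-pOH)
[OH-] = 10^(-11.96)
[OH-] = 1.096e-12 M

1.096e-12 M


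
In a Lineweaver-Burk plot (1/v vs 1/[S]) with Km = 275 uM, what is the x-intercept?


x-intercept = -1/Km
= -1/275
= -0.0036 1/uM

-0.0036 1/uM


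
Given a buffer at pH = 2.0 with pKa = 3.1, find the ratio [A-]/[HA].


[A-]/[HA] = 10^(pH - pKa)
= 10^(2.0 - 3.1)
= 0.0794

0.0794


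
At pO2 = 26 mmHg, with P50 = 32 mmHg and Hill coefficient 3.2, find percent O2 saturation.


Y = pO2^n / (P50^n + pO2^n)
Y = 26^3.2 / (32^3.2 + 26^3.2)
Y = 33.97%

33.97%


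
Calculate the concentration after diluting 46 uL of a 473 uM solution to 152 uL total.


C2 = C1 * V1 / V2
C2 = 473 * 46 / 152
C2 = 143.1447 uM

143.1447 uM


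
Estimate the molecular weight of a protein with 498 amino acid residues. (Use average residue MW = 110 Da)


MW = n_residues * 110 Da
MW = 498 * 110
MW = 54780 Da

54780 Da


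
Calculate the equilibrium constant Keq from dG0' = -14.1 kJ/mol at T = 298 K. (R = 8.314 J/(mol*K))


Keq = exp(-dG0 * 1000 / (R * T))
Keq = exp(-(-14.1) * 1000 / (8.314 * 298))
Keq = 296.2061

296.2061


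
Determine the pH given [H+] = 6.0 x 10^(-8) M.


pH = -log10([H+])
pH = -log10(6.0 x 10^(-8))
pH = 7.2218

7.2218


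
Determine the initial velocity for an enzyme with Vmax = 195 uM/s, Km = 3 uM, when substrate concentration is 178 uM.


v = Vmax * [S] / (Km + [S])
v = 195 * 178 / (3 + 178)
v = 191.768 uM/s

191.768 uM/s


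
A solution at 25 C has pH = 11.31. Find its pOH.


pOH = 14 - pH
pOH = 14 - 11.31
pOH = 2.69

2.69


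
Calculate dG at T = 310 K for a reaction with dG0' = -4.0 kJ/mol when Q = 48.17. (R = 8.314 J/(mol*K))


dG = dG0' + RT * ln(Q) / 1000
dG = -4.0 + 8.314 * 310 * ln(48.17) / 1000
dG = 5.9865 kJ/mol

5.9865 kJ/mol


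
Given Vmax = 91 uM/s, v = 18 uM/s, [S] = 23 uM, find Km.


Km = [S] * (Vmax - v) / v
Km = 23 * (91 - 18) / 18
Km = 93.2778 uM

93.2778 uM


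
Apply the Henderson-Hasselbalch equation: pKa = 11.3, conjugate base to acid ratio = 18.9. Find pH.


pH = pKa + log10([A-]/[HA])
pH = 11.3 + log10(18.9)
pH = 12.5765

12.5765


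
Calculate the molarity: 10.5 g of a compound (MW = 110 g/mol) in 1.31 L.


C = (mass / MW) / volume
C = (10.5 / 110) / 1.31
C = 0.0729 M

0.0729 M


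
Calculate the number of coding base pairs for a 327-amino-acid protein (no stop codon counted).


Each amino acid = 1 codon = 3 bp
bp = 327 * 3 = 981 bp

981 bp


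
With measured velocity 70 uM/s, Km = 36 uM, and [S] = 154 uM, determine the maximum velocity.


Vmax = v * (Km + [S]) / [S]
Vmax = 70 * (36 + 154) / 154
Vmax = 86.3636 uM/s

86.3636 uM/s


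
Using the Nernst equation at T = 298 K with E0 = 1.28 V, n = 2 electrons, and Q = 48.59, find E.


E = E0 - (RT/nF) * ln(Q)
E = 1.28 - (8.314 * 298 / (2 * 96485)) * ln(48.59)
E = 1.2301 V

1.2301 V


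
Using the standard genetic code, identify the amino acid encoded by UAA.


Standard genetic code lookup.
Codon UAA -> Stop

Stop


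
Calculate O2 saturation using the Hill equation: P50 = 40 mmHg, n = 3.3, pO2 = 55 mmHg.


Y = pO2^n / (P50^n + pO2^n)
Y = 55^3.3 / (40^3.3 + 55^3.3)
Y = 74.09%

74.09%


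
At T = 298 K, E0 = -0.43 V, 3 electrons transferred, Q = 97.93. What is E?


E = E0 - (RT/nF) * ln(Q)
E = -0.43 - (8.314 * 298 / (3 * 96485)) * ln(97.93)
E = -0.4692 V

-0.4692 V


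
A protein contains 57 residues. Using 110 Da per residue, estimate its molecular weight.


MW = n_residues * 110 Da
MW = 57 * 110
MW = 6270 Da

6270 Da


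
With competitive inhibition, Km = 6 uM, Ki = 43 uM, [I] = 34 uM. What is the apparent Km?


Km_app = Km * (1 + [I]/Ki)
Km_app = 6 * (1 + 34/43)
Km_app = 10.7442 uM

10.7442 uM


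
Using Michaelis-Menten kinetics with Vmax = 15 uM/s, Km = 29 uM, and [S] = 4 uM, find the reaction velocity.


v = Vmax * [S] / (Km + [S])
v = 15 * 4 / (29 + 4)
v = 1.8182 uM/s

1.8182 uM/s


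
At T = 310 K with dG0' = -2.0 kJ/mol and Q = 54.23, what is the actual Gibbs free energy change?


dG = dG0' + RT * ln(Q) / 1000
dG = -2.0 + 8.314 * 310 * ln(54.23) / 1000
dG = 8.2919 kJ/mol

8.2919 kJ/mol


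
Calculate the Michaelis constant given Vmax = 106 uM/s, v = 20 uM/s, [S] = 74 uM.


Km = [S] * (Vmax - v) / v
Km = 74 * (106 - 20) / 20
Km = 318.2 uM

318.2 uM


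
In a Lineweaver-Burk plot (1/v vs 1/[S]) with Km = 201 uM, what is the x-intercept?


x-intercept = -1/Km
= -1/201
= -0.005 1/uM

-0.005 1/uM


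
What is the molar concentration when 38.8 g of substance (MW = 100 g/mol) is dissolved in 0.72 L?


C = (mass / MW) / volume
C = (38.8 / 100) / 0.72
C = 0.5389 M

0.5389 M


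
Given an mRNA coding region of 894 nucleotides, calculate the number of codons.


codons = nucleotides / 3
codons = 894 / 3 = 298

298


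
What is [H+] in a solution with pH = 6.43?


[H+] = 10^(-pH)
[H+] = 10^(-6.43)
[H+] = 3.715e-07 M

3.715e-07 M


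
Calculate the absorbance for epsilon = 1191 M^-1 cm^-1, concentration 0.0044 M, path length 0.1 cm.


A = epsilon * c * l
A = 1191 * 0.0044 * 0.1
A = 0.524

0.524


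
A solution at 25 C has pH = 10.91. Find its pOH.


pOH = 14 - pH
pOH = 14 - 10.91
pOH = 3.09

3.09


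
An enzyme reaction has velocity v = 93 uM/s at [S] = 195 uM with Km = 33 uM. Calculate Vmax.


Vmax = v * (Km + [S]) / [S]
Vmax = 93 * (33 + 195) / 195
Vmax = 108.7385 uM/s

108.7385 uM/s


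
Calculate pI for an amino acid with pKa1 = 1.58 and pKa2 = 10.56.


pI = (pKa1 + pKa2) / 2
pI = (1.58 + 10.56) / 2
pI = 6.07

6.07


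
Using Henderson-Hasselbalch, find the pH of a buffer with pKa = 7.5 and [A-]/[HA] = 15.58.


pH = pKa + log10([A-]/[HA])
pH = 7.5 + log10(15.58)
pH = 8.6926

8.6926


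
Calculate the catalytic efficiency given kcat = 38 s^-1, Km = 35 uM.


Catalytic efficiency = kcat / Km
= 38 / 35
= 1.0857 uM^-1*s^-1

1.0857 uM^-1*s^-1


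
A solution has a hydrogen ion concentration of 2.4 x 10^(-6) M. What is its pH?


pH = -log10([H+])
pH = -log10(2.4 x 10^(-6))
pH = 5.6198

5.6198


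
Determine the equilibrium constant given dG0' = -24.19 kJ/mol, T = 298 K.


Keq = exp(-dG0 * 1000 / (R * T))
Keq = exp(-(-24.19) * 1000 / (8.314 * 298))
Keq = 17388.9657

17388.9657


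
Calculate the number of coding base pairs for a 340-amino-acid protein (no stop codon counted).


Each amino acid = 1 codon = 3 bp
bp = 340 * 3 = 1020 bp

1020 bp


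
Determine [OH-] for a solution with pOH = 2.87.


[OH-] = 10^(-pOH)
[OH-] = 10^(-2.87)
[OH-] = 0.0013 M

0.0013 M


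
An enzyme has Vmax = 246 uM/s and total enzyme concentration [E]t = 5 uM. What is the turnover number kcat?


kcat = Vmax / [E]t
kcat = 246 / 5
kcat = 49.2 s^-1

49.2 s^-1


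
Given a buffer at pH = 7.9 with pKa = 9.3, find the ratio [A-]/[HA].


[A-]/[HA] = 10^(pH - pKa)
= 10^(7.9 - 9.3)
= 0.0398

0.0398


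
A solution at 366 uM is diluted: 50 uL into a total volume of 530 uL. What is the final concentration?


C2 = C1 * V1 / V2
C2 = 366 * 50 / 530
C2 = 34.5283 uM

34.5283 uM


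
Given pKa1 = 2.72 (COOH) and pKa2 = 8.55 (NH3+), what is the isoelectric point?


pI = (pKa1 + pKa2) / 2
pI = (2.72 + 8.55) / 2
pI = 5.635

5.635


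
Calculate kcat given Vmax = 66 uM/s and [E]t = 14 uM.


kcat = Vmax / [E]t
kcat = 66 / 14
kcat = 4.7143 s^-1

4.7143 s^-1


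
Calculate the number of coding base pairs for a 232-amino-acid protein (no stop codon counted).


Each amino acid = 1 codon = 3 bp
bp = 232 * 3 = 696 bp

696 bp


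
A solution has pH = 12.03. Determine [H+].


[H+] = 10^(-pH)
[H+] = 10^(-12.03)
[H+] = 9.333e-13 M

9.333e-13 M


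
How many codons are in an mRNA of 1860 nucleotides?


codons = nucleotides / 3
codons = 1860 / 3 = 620

620


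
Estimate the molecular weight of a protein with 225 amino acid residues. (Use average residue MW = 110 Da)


MW = n_residues * 110 Da
MW = 225 * 110
MW = 24750 Da

24750 Da


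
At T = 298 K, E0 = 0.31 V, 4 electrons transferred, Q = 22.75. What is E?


E = E0 - (RT/nF) * ln(Q)
E = 0.31 - (8.314 * 298 / (4 * 96485)) * ln(22.75)
E = 0.2899 V

0.2899 V


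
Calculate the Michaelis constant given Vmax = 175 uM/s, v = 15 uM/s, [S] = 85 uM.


Km = [S] * (Vmax - v) / v
Km = 85 * (175 - 15) / 15
Km = 906.6667 uM

906.6667 uM


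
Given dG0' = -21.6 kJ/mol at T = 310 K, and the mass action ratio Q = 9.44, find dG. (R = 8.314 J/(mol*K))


dG = dG0' + RT * ln(Q) / 1000
dG = -21.6 + 8.314 * 310 * ln(9.44) / 1000
dG = -15.814 kJ/mol

-15.814 kJ/mol


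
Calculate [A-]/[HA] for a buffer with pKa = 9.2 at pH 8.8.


[A-]/[HA] = 10^(pH - pKa)
= 10^(8.8 - 9.2)
= 0.3981

0.3981


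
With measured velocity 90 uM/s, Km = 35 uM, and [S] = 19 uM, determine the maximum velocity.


Vmax = v * (Km + [S]) / [S]
Vmax = 90 * (35 + 19) / 19
Vmax = 255.7895 uM/s

255.7895 uM/s


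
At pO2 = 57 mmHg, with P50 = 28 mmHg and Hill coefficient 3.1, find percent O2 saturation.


Y = pO2^n / (P50^n + pO2^n)
Y = 57^3.1 / (28^3.1 + 57^3.1)
Y = 90.06%

90.06%


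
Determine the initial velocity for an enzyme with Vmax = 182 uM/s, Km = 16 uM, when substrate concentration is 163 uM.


v = Vmax * [S] / (Km + [S])
v = 182 * 163 / (16 + 163)
v = 165.7318 uM/s

165.7318 uM/s


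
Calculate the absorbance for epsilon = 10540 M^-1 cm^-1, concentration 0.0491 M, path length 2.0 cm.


A = epsilon * c * l
A = 10540 * 0.0491 * 2.0
A = 1035.028

1035.028


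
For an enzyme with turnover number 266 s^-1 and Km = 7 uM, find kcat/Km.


Catalytic efficiency = kcat / Km
= 266 / 7
= 38.0 uM^-1*s^-1

38.0 uM^-1*s^-1


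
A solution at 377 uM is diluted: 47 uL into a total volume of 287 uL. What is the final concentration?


C2 = C1 * V1 / V2
C2 = 377 * 47 / 287
C2 = 61.7387 uM

61.7387 uM


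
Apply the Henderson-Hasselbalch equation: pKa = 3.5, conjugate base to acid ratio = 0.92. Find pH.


pH = pKa + log10([A-]/[HA])
pH = 3.5 + log10(0.92)
pH = 3.4638

3.4638


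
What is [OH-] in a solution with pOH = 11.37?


[OH-] = 10^(-pOH)
[OH-] = 10^(-11.37)
[OH-] = 4.266e-12 M

4.266e-12 M


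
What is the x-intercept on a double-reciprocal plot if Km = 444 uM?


x-intercept = -1/Km
= -1/444
= -0.0023 1/uM

-0.0023 1/uM


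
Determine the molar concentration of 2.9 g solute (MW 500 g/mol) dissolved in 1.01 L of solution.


C = (mass / MW) / volume
C = (2.9 / 500) / 1.01
C = 0.0057 M

0.0057 M


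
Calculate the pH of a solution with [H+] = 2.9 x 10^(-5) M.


pH = -log10([H+])
pH = -log10(2.9 x 10^(-5))
pH = 4.5376

4.5376


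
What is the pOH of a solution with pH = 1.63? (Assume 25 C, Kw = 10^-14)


pOH = 14 - pH
pOH = 14 - 1.63
pOH = 12.37

12.37


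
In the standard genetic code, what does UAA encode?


Standard genetic code lookup.
Codon UAA -> Stop

Stop


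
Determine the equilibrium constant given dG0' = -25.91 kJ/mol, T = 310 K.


Keq = exp(-dG0 * 1000 / (R * T))
Keq = exp(-(-25.91) * 1000 / (8.314 * 310))
Keq = 23225.3673

23225.3673


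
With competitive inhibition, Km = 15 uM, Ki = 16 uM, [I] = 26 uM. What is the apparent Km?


Km_app = Km * (1 + [I]/Ki)
Km_app = 15 * (1 + 26/16)
Km_app = 39.375 uM

39.375 uM


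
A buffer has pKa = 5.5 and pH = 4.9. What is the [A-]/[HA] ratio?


[A-]/[HA] = 10^(pH - pKa)
= 10^(4.9 - 5.5)
= 0.2512

0.2512


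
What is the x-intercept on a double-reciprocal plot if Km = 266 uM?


x-intercept = -1/Km
= -1/266
= -0.0038 1/uM

-0.0038 1/uM


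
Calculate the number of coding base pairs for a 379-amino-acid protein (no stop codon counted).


Each amino acid = 1 codon = 3 bp
bp = 379 * 3 = 1137 bp

1137 bp


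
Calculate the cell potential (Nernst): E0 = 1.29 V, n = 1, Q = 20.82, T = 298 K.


E = E0 - (RT/nF) * ln(Q)
E = 1.29 - (8.314 * 298 / (1 * 96485)) * ln(20.82)
E = 1.212 V

1.212 V


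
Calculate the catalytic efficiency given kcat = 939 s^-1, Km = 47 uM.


Catalytic efficiency = kcat / Km
= 939 / 47
= 19.9787 uM^-1*s^-1

19.9787 uM^-1*s^-1


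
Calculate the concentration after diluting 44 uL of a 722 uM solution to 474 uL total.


C2 = C1 * V1 / V2
C2 = 722 * 44 / 474
C2 = 67.0211 uM

67.0211 uM


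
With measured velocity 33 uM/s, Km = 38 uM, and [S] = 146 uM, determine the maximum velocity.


Vmax = v * (Km + [S]) / [S]
Vmax = 33 * (38 + 146) / 146
Vmax = 41.589 uM/s

41.589 uM/s


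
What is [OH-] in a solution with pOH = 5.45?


[OH-] = 10^(-pOH)
[OH-] = 10^(-5.45)
[OH-] = 3.548e-06 M

3.548e-06 M


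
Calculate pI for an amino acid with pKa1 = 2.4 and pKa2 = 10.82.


pI = (pKa1 + pKa2) / 2
pI = (2.4 + 10.82) / 2
pI = 6.61

6.61


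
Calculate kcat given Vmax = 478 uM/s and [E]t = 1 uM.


kcat = Vmax / [E]t
kcat = 478 / 1
kcat = 478.0 s^-1

478.0 s^-1


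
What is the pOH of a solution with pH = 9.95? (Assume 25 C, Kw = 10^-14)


pOH = 14 - pH
pOH = 14 - 9.95
pOH = 4.05

4.05


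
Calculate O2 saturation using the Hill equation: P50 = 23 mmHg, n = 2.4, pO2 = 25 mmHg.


Y = pO2^n / (P50^n + pO2^n)
Y = 25^2.4 / (23^2.4 + 25^2.4)
Y = 54.99%

54.99%


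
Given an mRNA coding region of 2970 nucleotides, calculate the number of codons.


codons = nucleotides / 3
codons = 2970 / 3 = 990

990


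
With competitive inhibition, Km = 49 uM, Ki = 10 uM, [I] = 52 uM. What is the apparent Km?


Km_app = Km * (1 + [I]/Ki)
Km_app = 49 * (1 + 52/10)
Km_app = 303.8 uM

303.8 uM


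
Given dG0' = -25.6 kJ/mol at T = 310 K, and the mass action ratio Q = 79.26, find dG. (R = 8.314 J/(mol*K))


dG = dG0' + RT * ln(Q) / 1000
dG = -25.6 + 8.314 * 310 * ln(79.26) / 1000
dG = -14.33 kJ/mol

-14.33 kJ/mol


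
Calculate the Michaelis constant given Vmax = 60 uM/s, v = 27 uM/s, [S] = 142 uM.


Km = [S] * (Vmax - v) / v
Km = 142 * (60 - 27) / 27
Km = 173.5556 uM

173.5556 uM


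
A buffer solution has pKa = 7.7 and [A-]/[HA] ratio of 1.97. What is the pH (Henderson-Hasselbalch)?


pH = pKa + log10([A-]/[HA])
pH = 7.7 + log10(1.97)
pH = 7.9945

7.9945


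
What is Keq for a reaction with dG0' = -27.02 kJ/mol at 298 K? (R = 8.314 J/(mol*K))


Keq = exp(-dG0 * 1000 / (R * T))
Keq = exp(-(-27.02) * 1000 / (8.314 * 298))
Keq = 54493.5954

54493.5954


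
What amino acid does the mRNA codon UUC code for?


Standard genetic code lookup.
Codon UUC -> Phe

Phe


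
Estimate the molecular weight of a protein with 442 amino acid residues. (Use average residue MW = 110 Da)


MW = n_residues * 110 Da
MW = 442 * 110
MW = 48620 Da

48620 Da


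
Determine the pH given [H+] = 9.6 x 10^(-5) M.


pH = -log10([H+])
pH = -log10(9.6 x 10^(-5))
pH = 4.0177

4.0177


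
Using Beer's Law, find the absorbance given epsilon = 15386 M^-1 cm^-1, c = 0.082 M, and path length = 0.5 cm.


A = epsilon * c * l
A = 15386 * 0.082 * 0.5
A = 630.826

630.826


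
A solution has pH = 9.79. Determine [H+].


[H+] = 10^(-pH)
[H+] = 10^(-9.79)
[H+] = 1.622e-10 M

1.622e-10 M


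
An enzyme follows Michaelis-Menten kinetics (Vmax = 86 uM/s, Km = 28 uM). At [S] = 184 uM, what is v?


v = Vmax * [S] / (Km + [S])
v = 86 * 184 / (28 + 184)
v = 74.6415 uM/s

74.6415 uM/s


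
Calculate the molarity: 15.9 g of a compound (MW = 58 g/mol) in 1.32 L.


C = (mass / MW) / volume
C = (15.9 / 58) / 1.32
C = 0.2077 M

0.2077 M


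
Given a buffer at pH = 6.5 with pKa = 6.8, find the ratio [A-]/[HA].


[A-]/[HA] = 10^(pH - pKa)
= 10^(6.5 - 6.8)
= 0.5012

0.5012


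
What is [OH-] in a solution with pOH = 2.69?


[OH-] = 10^(-pOH)
[OH-] = 10^(-2.69)
[OH-] = 0.002 M

0.002 M


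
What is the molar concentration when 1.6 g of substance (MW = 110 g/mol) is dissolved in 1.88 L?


C = (mass / MW) / volume
C = (1.6 / 110) / 1.88
C = 0.0077 M

0.0077 M


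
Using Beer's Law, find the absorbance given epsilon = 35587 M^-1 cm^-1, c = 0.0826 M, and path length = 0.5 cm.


A = epsilon * c * l
A = 35587 * 0.0826 * 0.5
A = 1469.7431

1469.7431


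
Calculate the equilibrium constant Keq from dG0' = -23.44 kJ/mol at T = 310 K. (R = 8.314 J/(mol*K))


Keq = exp(-dG0 * 1000 / (R * T))
Keq = exp(-(-23.44) * 1000 / (8.314 * 310))
Keq = 8907.4917

8907.4917


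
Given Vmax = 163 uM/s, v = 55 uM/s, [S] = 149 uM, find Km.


Km = [S] * (Vmax - v) / v
Km = 149 * (163 - 55) / 55
Km = 292.5818 uM

292.5818 uM


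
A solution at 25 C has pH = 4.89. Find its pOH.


pOH = 14 - pH
pOH = 14 - 4.89
pOH = 9.11

9.11


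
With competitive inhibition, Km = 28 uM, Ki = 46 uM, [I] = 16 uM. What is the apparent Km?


Km_app = Km * (1 + [I]/Ki)
Km_app = 28 * (1 + 16/46)
Km_app = 37.7391 uM

37.7391 uM


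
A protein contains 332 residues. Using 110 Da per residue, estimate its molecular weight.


MW = n_residues * 110 Da
MW = 332 * 110
MW = 36520 Da

36520 Da


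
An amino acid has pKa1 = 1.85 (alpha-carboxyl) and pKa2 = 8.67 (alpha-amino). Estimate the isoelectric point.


pI = (pKa1 + pKa2) / 2
pI = (1.85 + 8.67) / 2
pI = 5.26

5.26


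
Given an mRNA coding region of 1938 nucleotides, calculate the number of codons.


codons = nucleotides / 3
codons = 1938 / 3 = 646

646


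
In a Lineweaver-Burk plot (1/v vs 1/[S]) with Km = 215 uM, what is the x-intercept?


x-intercept = -1/Km
= -1/215
= -0.0047 1/uM

-0.0047 1/uM


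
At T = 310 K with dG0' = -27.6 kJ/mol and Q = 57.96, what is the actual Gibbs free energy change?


dG = dG0' + RT * ln(Q) / 1000
dG = -27.6 + 8.314 * 310 * ln(57.96) / 1000
dG = -17.1366 kJ/mol

-17.1366 kJ/mol


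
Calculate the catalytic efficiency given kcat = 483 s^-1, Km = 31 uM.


Catalytic efficiency = kcat / Km
= 483 / 31
= 15.5806 uM^-1*s^-1

15.5806 uM^-1*s^-1


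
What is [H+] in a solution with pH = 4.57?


[H+] = 10^(-pH)
[H+] = 10^(-4.57)
[H+] = 2.692e-05 M

2.692e-05 M


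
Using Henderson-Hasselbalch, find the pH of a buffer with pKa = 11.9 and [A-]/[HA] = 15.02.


pH = pKa + log10([A-]/[HA])
pH = 11.9 + log10(15.02)
pH = 13.0767

13.0767


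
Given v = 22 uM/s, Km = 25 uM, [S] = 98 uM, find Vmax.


Vmax = v * (Km + [S]) / [S]
Vmax = 22 * (25 + 98) / 98
Vmax = 27.6122 uM/s

27.6122 uM/s


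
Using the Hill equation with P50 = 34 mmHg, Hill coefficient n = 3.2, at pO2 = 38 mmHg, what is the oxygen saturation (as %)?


Y = pO2^n / (P50^n + pO2^n)
Y = 38^3.2 / (34^3.2 + 38^3.2)
Y = 58.81%

58.81%


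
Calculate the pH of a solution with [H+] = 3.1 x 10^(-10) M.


pH = -log10([H+])
pH = -log10(3.1 x 10^(-10))
pH = 9.5086

9.5086


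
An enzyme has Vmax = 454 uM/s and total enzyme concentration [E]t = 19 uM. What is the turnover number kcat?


kcat = Vmax / [E]t
kcat = 454 / 19
kcat = 23.8947 s^-1

23.8947 s^-1


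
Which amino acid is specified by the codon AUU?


Standard genetic code lookup.
Codon AUU -> Ile

Ile


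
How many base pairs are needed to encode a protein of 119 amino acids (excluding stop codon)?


Each amino acid = 1 codon = 3 bp
bp = 119 * 3 = 357 bp

357 bp


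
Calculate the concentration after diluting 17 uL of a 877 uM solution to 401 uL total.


C2 = C1 * V1 / V2
C2 = 877 * 17 / 401
C2 = 37.1796 uM

37.1796 uM


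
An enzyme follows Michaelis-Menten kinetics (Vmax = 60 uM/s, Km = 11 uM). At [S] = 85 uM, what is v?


v = Vmax * [S] / (Km + [S])
v = 60 * 85 / (11 + 85)
v = 53.125 uM/s

53.125 uM/s


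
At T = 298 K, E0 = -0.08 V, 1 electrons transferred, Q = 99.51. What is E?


E = E0 - (RT/nF) * ln(Q)
E = -0.08 - (8.314 * 298 / (1 * 96485)) * ln(99.51)
E = -0.1981 V

-0.1981 V


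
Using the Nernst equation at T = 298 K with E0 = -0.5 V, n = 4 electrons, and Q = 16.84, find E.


E = E0 - (RT/nF) * ln(Q)
E = -0.5 - (8.314 * 298 / (4 * 96485)) * ln(16.84)
E = -0.5181 V

-0.5181 V


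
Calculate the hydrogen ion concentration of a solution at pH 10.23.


[H+] = 10^(-pH)
[H+] = 10^(-10.23)
[H+] = 5.888e-11 M

5.888e-11 M


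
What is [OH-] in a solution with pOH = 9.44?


[OH-] = 10^(-pOH)
[OH-] = 10^(-9.44)
[OH-] = 3.631e-10 M

3.631e-10 M


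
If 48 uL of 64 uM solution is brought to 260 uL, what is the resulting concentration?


C2 = C1 * V1 / V2
C2 = 64 * 48 / 260
C2 = 11.8154 uM

11.8154 uM


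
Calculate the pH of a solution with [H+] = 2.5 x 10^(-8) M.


pH = -log10([H+])
pH = -log10(2.5 x 10^(-8))
pH = 7.6021

7.6021


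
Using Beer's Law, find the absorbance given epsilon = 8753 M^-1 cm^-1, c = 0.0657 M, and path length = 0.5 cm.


A = epsilon * c * l
A = 8753 * 0.0657 * 0.5
A = 287.536

287.536


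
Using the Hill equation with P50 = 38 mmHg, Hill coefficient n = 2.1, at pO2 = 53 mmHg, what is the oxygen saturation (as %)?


Y = pO2^n / (P50^n + pO2^n)
Y = 53^2.1 / (38^2.1 + 53^2.1)
Y = 66.79%

66.79%


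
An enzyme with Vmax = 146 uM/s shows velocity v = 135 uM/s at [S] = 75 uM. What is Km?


Km = [S] * (Vmax - v) / v
Km = 75 * (146 - 135) / 135
Km = 6.1111 uM

6.1111 uM


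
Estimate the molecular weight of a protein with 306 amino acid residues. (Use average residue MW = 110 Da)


MW = n_residues * 110 Da
MW = 306 * 110
MW = 33660 Da

33660 Da


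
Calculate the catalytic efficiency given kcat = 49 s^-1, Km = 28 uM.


Catalytic efficiency = kcat / Km
= 49 / 28
= 1.75 uM^-1*s^-1

1.75 uM^-1*s^-1


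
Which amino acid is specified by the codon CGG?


Standard genetic code lookup.
Codon CGG -> Arg

Arg


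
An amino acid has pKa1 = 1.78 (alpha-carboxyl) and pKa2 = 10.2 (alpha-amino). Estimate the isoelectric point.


pI = (pKa1 + pKa2) / 2
pI = (1.78 + 10.2) / 2
pI = 5.99

5.99


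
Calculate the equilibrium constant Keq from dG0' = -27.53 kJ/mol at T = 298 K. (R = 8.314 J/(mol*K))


Keq = exp(-dG0 * 1000 / (R * T))
Keq = exp(-(-27.53) * 1000 / (8.314 * 298))
Keq = 66948.9153

66948.9153


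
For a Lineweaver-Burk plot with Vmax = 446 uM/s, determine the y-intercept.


y-intercept = 1/Vmax
= 1/446
= 0.0022 s/uM

0.0022 s/uM


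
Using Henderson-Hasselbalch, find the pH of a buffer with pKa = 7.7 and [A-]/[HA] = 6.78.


pH = pKa + log10([A-]/[HA])
pH = 7.7 + log10(6.78)
pH = 8.5312

8.5312


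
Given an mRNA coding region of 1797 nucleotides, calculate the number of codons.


codons = nucleotides / 3
codons = 1797 / 3 = 599

599


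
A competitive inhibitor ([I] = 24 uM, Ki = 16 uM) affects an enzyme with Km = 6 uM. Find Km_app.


Km_app = Km * (1 + [I]/Ki)
Km_app = 6 * (1 + 24/16)
Km_app = 15.0 uM

15.0 uM


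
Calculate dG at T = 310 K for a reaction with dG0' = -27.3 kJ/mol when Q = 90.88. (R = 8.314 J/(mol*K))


dG = dG0' + RT * ln(Q) / 1000
dG = -27.3 + 8.314 * 310 * ln(90.88) / 1000
dG = -15.6774 kJ/mol

-15.6774 kJ/mol


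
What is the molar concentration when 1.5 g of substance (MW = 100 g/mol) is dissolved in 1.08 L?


C = (mass / MW) / volume
C = (1.5 / 100) / 1.08
C = 0.0139 M

0.0139 M


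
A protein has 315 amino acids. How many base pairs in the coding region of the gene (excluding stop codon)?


Each amino acid = 1 codon = 3 bp
bp = 315 * 3 = 945 bp

945 bp


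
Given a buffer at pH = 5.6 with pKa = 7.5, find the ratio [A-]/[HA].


[A-]/[HA] = 10^(pH - pKa)
= 10^(5.6 - 7.5)
= 0.0126

0.0126


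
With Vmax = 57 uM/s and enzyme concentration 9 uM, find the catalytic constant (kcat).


kcat = Vmax / [E]t
kcat = 57 / 9
kcat = 6.3333 s^-1

6.3333 s^-1


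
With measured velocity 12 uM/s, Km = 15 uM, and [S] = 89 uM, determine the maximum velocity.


Vmax = v * (Km + [S]) / [S]
Vmax = 12 * (15 + 89) / 89
Vmax = 14.0225 uM/s

14.0225 uM/s


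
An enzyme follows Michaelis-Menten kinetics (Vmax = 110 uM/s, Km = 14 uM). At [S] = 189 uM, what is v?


v = Vmax * [S] / (Km + [S])
v = 110 * 189 / (14 + 189)
v = 102.4138 uM/s

102.4138 uM/s


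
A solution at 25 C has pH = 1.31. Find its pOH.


pOH = 14 - pH
pOH = 14 - 1.31
pOH = 12.69

12.69


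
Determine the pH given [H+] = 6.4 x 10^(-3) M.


pH = -log10([H+])
pH = -log10(6.4 x 10^(-3))
pH = 2.1938

2.1938


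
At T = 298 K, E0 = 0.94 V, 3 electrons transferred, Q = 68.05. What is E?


E = E0 - (RT/nF) * ln(Q)
E = 0.94 - (8.314 * 298 / (3 * 96485)) * ln(68.05)
E = 0.9039 V

0.9039 V


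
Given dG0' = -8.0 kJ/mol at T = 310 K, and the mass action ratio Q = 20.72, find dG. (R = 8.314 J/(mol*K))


dG = dG0' + RT * ln(Q) / 1000
dG = -8.0 + 8.314 * 310 * ln(20.72) / 1000
dG = -0.1878 kJ/mol

-0.1878 kJ/mol


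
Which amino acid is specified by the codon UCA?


Standard genetic code lookup.
Codon UCA -> Ser

Ser


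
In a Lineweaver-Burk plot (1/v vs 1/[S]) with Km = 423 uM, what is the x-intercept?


x-intercept = -1/Km
= -1/423
= -0.0024 1/uM

-0.0024 1/uM


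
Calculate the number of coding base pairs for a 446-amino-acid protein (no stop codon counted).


Each amino acid = 1 codon = 3 bp
bp = 446 * 3 = 1338 bp

1338 bp


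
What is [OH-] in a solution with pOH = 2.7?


[OH-] = 10^(-pOH)
[OH-] = 10^(-2.7)
[OH-] = 0.002 M

0.002 M


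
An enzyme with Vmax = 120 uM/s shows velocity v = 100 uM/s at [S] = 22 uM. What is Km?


Km = [S] * (Vmax - v) / v
Km = 22 * (120 - 100) / 100
Km = 4.4 uM

4.4 uM


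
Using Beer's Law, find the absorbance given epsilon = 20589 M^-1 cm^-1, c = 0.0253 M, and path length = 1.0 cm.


A = epsilon * c * l
A = 20589 * 0.0253 * 1.0
A = 520.9017

520.9017


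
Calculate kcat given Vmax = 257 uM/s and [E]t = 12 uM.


kcat = Vmax / [E]t
kcat = 257 / 12
kcat = 21.4167 s^-1

21.4167 s^-1


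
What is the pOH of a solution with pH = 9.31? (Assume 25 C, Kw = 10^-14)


pOH = 14 - pH
pOH = 14 - 9.31
pOH = 4.69

4.69


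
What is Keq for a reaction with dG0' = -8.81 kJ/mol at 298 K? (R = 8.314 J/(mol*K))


Keq = exp(-dG0 * 1000 / (R * T))
Keq = exp(-(-8.81) * 1000 / (8.314 * 298))
Keq = 35.0193

35.0193


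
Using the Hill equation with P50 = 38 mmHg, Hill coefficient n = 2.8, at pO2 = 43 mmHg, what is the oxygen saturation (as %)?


Y = pO2^n / (P50^n + pO2^n)
Y = 43^2.8 / (38^2.8 + 43^2.8)
Y = 58.57%

58.57%


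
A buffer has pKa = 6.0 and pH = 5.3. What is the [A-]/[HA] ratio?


[A-]/[HA] = 10^(pH - pKa)
= 10^(5.3 - 6.0)
= 0.1995

0.1995


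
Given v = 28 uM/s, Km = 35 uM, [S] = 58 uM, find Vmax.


Vmax = v * (Km + [S]) / [S]
Vmax = 28 * (35 + 58) / 58
Vmax = 44.8966 uM/s

44.8966 uM/s


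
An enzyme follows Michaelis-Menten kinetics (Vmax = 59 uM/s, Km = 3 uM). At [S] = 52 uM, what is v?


v = Vmax * [S] / (Km + [S])
v = 59 * 52 / (3 + 52)
v = 55.7818 uM/s

55.7818 uM/s


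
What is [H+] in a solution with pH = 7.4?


[H+] = 10^(-pH)
[H+] = 10^(-7.4)
[H+] = 3.981e-08 M

3.981e-08 M


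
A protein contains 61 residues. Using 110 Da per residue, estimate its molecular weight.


MW = n_residues * 110 Da
MW = 61 * 110
MW = 6710 Da

6710 Da


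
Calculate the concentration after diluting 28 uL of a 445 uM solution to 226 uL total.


C2 = C1 * V1 / V2
C2 = 445 * 28 / 226
C2 = 55.1327 uM

55.1327 uM


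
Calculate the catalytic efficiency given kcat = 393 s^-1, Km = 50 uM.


Catalytic efficiency = kcat / Km
= 393 / 50
= 7.86 uM^-1*s^-1

7.86 uM^-1*s^-1


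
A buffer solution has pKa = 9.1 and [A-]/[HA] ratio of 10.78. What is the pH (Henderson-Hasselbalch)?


pH = pKa + log10([A-]/[HA])
pH = 9.1 + log10(10.78)
pH = 10.1326

10.1326


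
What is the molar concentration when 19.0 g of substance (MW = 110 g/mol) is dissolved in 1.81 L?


C = (mass / MW) / volume
C = (19.0 / 110) / 1.81
C = 0.0954 M

0.0954 M


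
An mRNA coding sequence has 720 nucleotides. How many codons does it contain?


codons = nucleotides / 3
codons = 720 / 3 = 240

240


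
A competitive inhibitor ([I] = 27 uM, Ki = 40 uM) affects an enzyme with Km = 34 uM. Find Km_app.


Km_app = Km * (1 + [I]/Ki)
Km_app = 34 * (1 + 27/40)
Km_app = 56.95 uM

56.95 uM


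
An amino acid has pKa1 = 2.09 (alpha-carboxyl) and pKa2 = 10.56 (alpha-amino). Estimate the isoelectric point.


pI = (pKa1 + pKa2) / 2
pI = (2.09 + 10.56) / 2
pI = 6.325

6.325


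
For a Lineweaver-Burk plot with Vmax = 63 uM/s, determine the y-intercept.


y-intercept = 1/Vmax
= 1/63
= 0.0159 s/uM

0.0159 s/uM


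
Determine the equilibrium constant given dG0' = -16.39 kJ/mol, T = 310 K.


Keq = exp(-dG0 * 1000 / (R * T))
Keq = exp(-(-16.39) * 1000 / (8.314 * 310))
Keq = 577.8242

577.8242


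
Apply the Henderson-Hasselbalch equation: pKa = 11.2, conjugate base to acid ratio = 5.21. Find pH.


pH = pKa + log10([A-]/[HA])
pH = 11.2 + log10(5.21)
pH = 11.9168

11.9168


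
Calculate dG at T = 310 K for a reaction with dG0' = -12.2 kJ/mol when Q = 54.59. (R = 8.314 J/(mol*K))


dG = dG0' + RT * ln(Q) / 1000
dG = -12.2 + 8.314 * 310 * ln(54.59) / 1000
dG = -1.891 kJ/mol

-1.891 kJ/mol


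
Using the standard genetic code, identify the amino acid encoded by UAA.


Standard genetic code lookup.
Codon UAA -> Stop

Stop


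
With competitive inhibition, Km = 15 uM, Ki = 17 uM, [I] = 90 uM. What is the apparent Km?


Km_app = Km * (1 + [I]/Ki)
Km_app = 15 * (1 + 90/17)
Km_app = 94.4118 uM

94.4118 uM


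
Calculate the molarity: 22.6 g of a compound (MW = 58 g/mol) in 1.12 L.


C = (mass / MW) / volume
C = (22.6 / 58) / 1.12
C = 0.3479 M

0.3479 M


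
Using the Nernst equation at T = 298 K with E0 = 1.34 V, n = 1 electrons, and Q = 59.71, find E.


E = E0 - (RT/nF) * ln(Q)
E = 1.34 - (8.314 * 298 / (1 * 96485)) * ln(59.71)
E = 1.235 V

1.235 V


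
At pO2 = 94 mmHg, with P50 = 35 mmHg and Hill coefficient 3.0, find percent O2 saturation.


Y = pO2^n / (P50^n + pO2^n)
Y = 94^3.0 / (35^3.0 + 94^3.0)
Y = 95.09%

95.09%


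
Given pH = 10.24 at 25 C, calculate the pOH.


pOH = 14 - pH
pOH = 14 - 10.24
pOH = 3.76

3.76


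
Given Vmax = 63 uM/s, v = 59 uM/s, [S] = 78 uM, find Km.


Km = [S] * (Vmax - v) / v
Km = 78 * (63 - 59) / 59
Km = 5.2881 uM

5.2881 uM


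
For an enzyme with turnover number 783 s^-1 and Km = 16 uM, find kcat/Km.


Catalytic efficiency = kcat / Km
= 783 / 16
= 48.9375 uM^-1*s^-1

48.9375 uM^-1*s^-1


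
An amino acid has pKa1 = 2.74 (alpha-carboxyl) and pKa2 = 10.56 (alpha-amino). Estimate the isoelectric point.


pI = (pKa1 + pKa2) / 2
pI = (2.74 + 10.56) / 2
pI = 6.65

6.65


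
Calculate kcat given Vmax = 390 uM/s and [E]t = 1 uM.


kcat = Vmax / [E]t
kcat = 390 / 1
kcat = 390.0 s^-1

390.0 s^-1


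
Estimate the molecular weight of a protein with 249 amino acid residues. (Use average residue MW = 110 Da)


MW = n_residues * 110 Da
MW = 249 * 110
MW = 27390 Da

27390 Da


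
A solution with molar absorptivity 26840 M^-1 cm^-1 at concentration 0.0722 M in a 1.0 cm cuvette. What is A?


A = epsilon * c * l
A = 26840 * 0.0722 * 1.0
A = 1937.848

1937.848


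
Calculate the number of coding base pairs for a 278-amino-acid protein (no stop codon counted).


Each amino acid = 1 codon = 3 bp
bp = 278 * 3 = 834 bp

834 bp


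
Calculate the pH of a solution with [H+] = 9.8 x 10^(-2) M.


pH = -log10([H+])
pH = -log10(9.8 x 10^(-2))
pH = 1.0088

1.0088


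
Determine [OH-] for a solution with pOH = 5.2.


[OH-] = 10^(-pOH)
[OH-] = 10^(-5.2)
[OH-] = 6.310e-06 M

6.310e-06 M


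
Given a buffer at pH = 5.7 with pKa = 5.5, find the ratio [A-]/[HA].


[A-]/[HA] = 10^(pH - pKa)
= 10^(5.7 - 5.5)
= 1.5849

1.5849


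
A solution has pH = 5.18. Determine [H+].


[H+] = 10^(-pH)
[H+] = 10^(-5.18)
[H+] = 6.607e-06 M

6.607e-06 M


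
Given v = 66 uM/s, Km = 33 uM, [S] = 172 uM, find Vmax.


Vmax = v * (Km + [S]) / [S]
Vmax = 66 * (33 + 172) / 172
Vmax = 78.6628 uM/s

78.6628 uM/s


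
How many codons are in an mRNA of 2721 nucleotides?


codons = nucleotides / 3
codons = 2721 / 3 = 907

907


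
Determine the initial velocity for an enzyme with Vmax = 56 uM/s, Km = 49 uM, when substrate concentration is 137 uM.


v = Vmax * [S] / (Km + [S])
v = 56 * 137 / (49 + 137)
v = 41.2473 uM/s

41.2473 uM/s


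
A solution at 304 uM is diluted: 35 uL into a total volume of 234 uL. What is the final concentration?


C2 = C1 * V1 / V2
C2 = 304 * 35 / 234
C2 = 45.4701 uM

45.4701 uM


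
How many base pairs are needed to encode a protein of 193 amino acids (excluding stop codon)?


Each amino acid = 1 codon = 3 bp
bp = 193 * 3 = 579 bp

579 bp


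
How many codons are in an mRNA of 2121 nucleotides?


codons = nucleotides / 3
codons = 2121 / 3 = 707

707


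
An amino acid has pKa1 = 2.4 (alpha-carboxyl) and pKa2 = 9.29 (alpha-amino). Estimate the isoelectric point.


pI = (pKa1 + pKa2) / 2
pI = (2.4 + 9.29) / 2
pI = 5.845

5.845


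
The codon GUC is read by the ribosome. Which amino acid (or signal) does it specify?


Standard genetic code lookup.
Codon GUC -> Val

Val


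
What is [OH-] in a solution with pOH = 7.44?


[OH-] = 10^(-pOH)
[OH-] = 10^(-7.44)
[OH-] = 3.631e-08 M

3.631e-08 M


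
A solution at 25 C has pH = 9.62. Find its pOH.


pOH = 14 - pH
pOH = 14 - 9.62
pOH = 4.38

4.38


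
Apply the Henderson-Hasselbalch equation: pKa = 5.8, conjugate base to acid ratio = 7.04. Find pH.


pH = pKa + log10([A-]/[HA])
pH = 5.8 + log10(7.04)
pH = 6.6476

6.6476


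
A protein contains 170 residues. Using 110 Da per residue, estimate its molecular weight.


MW = n_residues * 110 Da
MW = 170 * 110
MW = 18700 Da

18700 Da


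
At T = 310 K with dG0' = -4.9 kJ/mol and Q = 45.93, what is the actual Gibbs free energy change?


dG = dG0' + RT * ln(Q) / 1000
dG = -4.9 + 8.314 * 310 * ln(45.93) / 1000
dG = 4.9638 kJ/mol

4.9638 kJ/mol


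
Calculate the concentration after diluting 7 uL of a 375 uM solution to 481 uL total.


C2 = C1 * V1 / V2
C2 = 375 * 7 / 481
C2 = 5.4574 uM

5.4574 uM


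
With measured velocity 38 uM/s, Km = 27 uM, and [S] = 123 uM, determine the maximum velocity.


Vmax = v * (Km + [S]) / [S]
Vmax = 38 * (27 + 123) / 123
Vmax = 46.3415 uM/s

46.3415 uM/s


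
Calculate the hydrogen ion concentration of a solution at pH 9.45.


[H+] = 10^(-pH)
[H+] = 10^(-9.45)
[H+] = 3.548e-10 M

3.548e-10 M


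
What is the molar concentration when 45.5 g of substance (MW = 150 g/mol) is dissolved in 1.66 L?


C = (mass / MW) / volume
C = (45.5 / 150) / 1.66
C = 0.1827 M

0.1827 M


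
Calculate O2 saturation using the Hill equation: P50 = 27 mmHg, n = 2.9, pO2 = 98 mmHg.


Y = pO2^n / (P50^n + pO2^n)
Y = 98^2.9 / (27^2.9 + 98^2.9)
Y = 97.68%

97.68%


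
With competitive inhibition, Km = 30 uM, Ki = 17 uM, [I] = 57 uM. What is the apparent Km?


Km_app = Km * (1 + [I]/Ki)
Km_app = 30 * (1 + 57/17)
Km_app = 130.5882 uM

130.5882 uM


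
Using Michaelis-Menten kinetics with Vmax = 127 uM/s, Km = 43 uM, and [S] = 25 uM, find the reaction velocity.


v = Vmax * [S] / (Km + [S])
v = 127 * 25 / (43 + 25)
v = 46.6912 uM/s

46.6912 uM/s


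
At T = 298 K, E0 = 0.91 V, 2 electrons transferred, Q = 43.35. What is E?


E = E0 - (RT/nF) * ln(Q)
E = 0.91 - (8.314 * 298 / (2 * 96485)) * ln(43.35)
E = 0.8616 V

0.8616 V


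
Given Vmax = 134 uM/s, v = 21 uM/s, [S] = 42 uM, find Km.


Km = [S] * (Vmax - v) / v
Km = 42 * (134 - 21) / 21
Km = 226.0 uM

226.0 uM


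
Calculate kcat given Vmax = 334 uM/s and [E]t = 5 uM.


kcat = Vmax / [E]t
kcat = 334 / 5
kcat = 66.8 s^-1

66.8 s^-1


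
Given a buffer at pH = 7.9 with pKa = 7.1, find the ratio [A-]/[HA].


[A-]/[HA] = 10^(pH - pKa)
= 10^(7.9 - 7.1)
= 6.3096

6.3096


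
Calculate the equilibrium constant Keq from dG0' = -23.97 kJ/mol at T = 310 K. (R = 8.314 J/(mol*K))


Keq = exp(-dG0 * 1000 / (R * T))
Keq = exp(-(-23.97) * 1000 / (8.314 * 310))
Keq = 10941.1517

10941.1517


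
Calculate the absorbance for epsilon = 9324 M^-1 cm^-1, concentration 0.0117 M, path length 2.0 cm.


A = epsilon * c * l
A = 9324 * 0.0117 * 2.0
A = 218.1816

218.1816


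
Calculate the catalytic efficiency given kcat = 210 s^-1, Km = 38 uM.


Catalytic efficiency = kcat / Km
= 210 / 38
= 5.5263 uM^-1*s^-1

5.5263 uM^-1*s^-1


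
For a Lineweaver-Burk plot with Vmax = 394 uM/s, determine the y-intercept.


y-intercept = 1/Vmax
= 1/394
= 0.0025 s/uM

0.0025 s/uM


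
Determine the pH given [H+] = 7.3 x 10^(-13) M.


pH = -log10([H+])
pH = -log10(7.3 x 10^(-13))
pH = 12.1367

12.1367


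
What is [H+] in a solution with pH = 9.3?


[H+] = 10^(-pH)
[H+] = 10^(-9.3)
[H+] = 5.012e-10 M

5.012e-10 M


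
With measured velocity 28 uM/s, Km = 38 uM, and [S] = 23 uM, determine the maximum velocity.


Vmax = v * (Km + [S]) / [S]
Vmax = 28 * (38 + 23) / 23
Vmax = 74.2609 uM/s

74.2609 uM/s


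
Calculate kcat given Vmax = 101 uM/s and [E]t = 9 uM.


kcat = Vmax / [E]t
kcat = 101 / 9
kcat = 11.2222 s^-1

11.2222 s^-1


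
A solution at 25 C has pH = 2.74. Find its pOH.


pOH = 14 - pH
pOH = 14 - 2.74
pOH = 11.26

11.26


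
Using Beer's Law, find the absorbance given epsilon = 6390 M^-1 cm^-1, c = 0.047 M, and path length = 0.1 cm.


A = epsilon * c * l
A = 6390 * 0.047 * 0.1
A = 30.033

30.033


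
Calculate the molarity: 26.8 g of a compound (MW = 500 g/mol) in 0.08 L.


C = (mass / MW) / volume
C = (26.8 / 500) / 0.08
C = 0.67 M

0.67 M


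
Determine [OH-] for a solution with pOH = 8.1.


[OH-] = 10^(-pOH)
[OH-] = 10^(-8.1)
[OH-] = 7.943e-09 M

7.943e-09 M


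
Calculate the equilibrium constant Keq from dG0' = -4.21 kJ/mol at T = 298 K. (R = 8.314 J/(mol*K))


Keq = exp(-dG0 * 1000 / (R * T))
Keq = exp(-(-4.21) * 1000 / (8.314 * 298))
Keq = 5.4698

5.4698


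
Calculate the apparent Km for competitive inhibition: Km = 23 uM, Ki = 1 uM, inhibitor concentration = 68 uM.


Km_app = Km * (1 + [I]/Ki)
Km_app = 23 * (1 + 68/1)
Km_app = 1587.0 uM

1587.0 uM


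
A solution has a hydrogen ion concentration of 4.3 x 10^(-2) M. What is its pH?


pH = -log10([H+])
pH = -log10(4.3 x 10^(-2))
pH = 1.3665

1.3665


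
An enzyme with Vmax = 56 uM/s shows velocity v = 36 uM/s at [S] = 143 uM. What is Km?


Km = [S] * (Vmax - v) / v
Km = 143 * (56 - 36) / 36
Km = 79.4444 uM

79.4444 uM


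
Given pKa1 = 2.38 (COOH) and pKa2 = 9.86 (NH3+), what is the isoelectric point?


pI = (pKa1 + pKa2) / 2
pI = (2.38 + 9.86) / 2
pI = 6.12

6.12


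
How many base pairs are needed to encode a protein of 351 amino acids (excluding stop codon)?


Each amino acid = 1 codon = 3 bp
bp = 351 * 3 = 1053 bp

1053 bp


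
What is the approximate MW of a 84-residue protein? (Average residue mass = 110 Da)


MW = n_residues * 110 Da
MW = 84 * 110
MW = 9240 Da

9240 Da


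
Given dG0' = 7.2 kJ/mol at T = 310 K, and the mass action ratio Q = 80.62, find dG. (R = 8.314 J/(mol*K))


dG = dG0' + RT * ln(Q) / 1000
dG = 7.2 + 8.314 * 310 * ln(80.62) / 1000
dG = 18.5139 kJ/mol

18.5139 kJ/mol
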